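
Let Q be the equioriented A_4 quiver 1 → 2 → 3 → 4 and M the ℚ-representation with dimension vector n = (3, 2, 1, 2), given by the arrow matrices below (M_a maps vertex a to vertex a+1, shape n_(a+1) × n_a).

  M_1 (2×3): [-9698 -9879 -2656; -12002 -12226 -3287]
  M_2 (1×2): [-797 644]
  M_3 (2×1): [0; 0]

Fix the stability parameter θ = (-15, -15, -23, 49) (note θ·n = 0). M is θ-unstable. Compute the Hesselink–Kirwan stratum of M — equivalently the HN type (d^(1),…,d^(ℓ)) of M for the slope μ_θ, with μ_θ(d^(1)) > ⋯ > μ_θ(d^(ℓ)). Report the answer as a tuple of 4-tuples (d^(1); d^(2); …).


Via rank(M_{q-1}∘⋯∘M_p): M ≅ I[1,1], I[1,2], I[1,3], I[4,4]^2.
μ_θ-semistable layers: μ^(1)=49; μ^(2)=-15; μ^(3)=-53/3

((0, 0, 0, 2); (2, 1, 0, 0); (1, 1, 1, 0))


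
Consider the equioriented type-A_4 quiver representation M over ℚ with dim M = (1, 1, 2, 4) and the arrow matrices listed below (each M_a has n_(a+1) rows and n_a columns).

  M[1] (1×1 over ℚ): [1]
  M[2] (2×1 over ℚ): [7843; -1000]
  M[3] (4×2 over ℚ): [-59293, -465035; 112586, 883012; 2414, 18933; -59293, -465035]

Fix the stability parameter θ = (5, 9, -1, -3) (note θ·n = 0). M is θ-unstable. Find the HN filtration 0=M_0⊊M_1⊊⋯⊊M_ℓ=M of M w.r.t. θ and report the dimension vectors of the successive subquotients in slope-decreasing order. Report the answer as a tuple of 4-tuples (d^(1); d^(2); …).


Interval decomposition of M: I[1,4], I[3,4], I[4,4]^2.
HN type (ℓ=3): μ^(1)=5/2; μ^(2)=-2; μ^(3)=-3

((1, 1, 1, 1); (0, 0, 1, 1); (0, 0, 0, 2))


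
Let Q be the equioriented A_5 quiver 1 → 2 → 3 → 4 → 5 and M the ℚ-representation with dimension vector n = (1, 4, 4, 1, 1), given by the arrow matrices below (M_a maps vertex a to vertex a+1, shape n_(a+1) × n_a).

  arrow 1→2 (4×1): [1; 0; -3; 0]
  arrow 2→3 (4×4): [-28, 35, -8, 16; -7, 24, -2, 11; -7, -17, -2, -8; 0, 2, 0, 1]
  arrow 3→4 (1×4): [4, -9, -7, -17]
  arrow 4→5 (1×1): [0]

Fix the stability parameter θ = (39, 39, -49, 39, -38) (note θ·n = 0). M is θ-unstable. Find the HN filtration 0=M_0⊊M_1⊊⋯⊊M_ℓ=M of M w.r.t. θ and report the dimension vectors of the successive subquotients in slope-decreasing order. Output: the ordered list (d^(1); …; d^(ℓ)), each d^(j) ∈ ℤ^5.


Interval decomposition of M: I[1,3], I[2,2], I[2,3], I[2,4], I[3,3], I[5,5].
HN type (ℓ=5): μ^(1)=39; μ^(2)=29/3; μ^(3)=-5; μ^(4)=-38; μ^(5)=-49

((0, 1, 0, 1, 0); (1, 1, 1, 0, 0); (0, 2, 2, 0, 0); (0, 0, 0, 0, 1); (0, 0, 1, 0, 0))


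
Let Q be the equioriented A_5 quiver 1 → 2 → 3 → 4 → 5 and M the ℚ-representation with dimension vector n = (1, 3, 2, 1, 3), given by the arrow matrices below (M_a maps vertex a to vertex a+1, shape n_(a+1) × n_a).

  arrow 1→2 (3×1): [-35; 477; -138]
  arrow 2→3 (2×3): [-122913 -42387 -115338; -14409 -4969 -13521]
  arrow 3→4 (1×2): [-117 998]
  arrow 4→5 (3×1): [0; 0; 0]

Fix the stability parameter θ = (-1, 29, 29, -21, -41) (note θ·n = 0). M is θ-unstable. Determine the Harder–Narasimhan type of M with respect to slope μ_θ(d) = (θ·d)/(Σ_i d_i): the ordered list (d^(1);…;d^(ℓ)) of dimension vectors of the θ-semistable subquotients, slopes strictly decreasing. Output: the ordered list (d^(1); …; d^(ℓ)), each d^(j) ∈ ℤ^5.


Barcode: M ≅ I[1,2], I[2,3], I[2,4], I[5,5]^3. HN layers by μ_θ (4 steps, strictly decreasing):
  μ^(1)=29; μ^(2)=37/3; μ^(3)=-1; μ^(4)=-41

((0, 2, 1, 0, 0); (0, 1, 1, 1, 0); (1, 0, 0, 0, 0); (0, 0, 0, 0, 3))


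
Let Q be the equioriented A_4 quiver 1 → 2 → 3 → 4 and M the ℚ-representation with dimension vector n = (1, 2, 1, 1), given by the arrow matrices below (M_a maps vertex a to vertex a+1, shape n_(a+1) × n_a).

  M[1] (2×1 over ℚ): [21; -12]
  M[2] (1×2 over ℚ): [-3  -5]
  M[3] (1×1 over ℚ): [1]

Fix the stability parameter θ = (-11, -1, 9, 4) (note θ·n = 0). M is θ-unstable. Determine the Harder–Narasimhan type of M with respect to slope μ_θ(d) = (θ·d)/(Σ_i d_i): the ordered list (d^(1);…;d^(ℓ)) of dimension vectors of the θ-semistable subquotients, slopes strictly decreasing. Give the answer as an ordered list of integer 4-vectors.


Interval decomposition of M: I[1,4], I[2,2].
HN type (ℓ=3): μ^(1)=13/2; μ^(2)=-1; μ^(3)=-11

((0, 0, 1, 1); (0, 2, 0, 0); (1, 0, 0, 0))


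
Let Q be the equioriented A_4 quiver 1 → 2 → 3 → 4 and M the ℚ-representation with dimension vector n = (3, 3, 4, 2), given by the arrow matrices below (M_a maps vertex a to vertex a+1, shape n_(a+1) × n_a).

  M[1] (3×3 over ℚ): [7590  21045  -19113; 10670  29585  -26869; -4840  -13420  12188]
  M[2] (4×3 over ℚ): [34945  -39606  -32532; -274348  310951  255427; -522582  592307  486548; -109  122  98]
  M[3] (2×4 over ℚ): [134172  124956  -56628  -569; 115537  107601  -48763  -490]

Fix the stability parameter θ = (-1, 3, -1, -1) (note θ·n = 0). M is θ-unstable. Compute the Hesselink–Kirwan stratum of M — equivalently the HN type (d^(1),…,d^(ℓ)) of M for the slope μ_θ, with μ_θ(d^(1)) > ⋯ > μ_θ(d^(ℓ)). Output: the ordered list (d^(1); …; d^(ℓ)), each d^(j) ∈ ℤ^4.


Via rank(M_{q-1}∘⋯∘M_p): M ≅ I[1,1]^2, I[1,4], I[2,3], I[2,4], I[3,3].
μ_θ-semistable layers: μ^(1)=1; μ^(2)=1/3; μ^(3)=-1

((0, 1, 1, 0); (0, 2, 2, 2); (3, 0, 1, 0))


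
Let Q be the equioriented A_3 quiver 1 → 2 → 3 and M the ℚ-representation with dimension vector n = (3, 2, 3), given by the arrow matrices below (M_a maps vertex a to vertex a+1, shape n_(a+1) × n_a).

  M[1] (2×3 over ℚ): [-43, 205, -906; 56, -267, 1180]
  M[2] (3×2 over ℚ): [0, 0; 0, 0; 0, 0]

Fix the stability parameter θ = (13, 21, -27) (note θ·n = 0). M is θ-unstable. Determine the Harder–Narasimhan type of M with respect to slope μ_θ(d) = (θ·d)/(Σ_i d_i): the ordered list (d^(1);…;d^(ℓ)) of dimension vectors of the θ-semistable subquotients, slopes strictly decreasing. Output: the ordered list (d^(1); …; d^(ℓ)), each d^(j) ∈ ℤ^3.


Interval decomposition of M: I[1,1], I[1,2]^2, I[3,3]^3.
HN type (ℓ=3): μ^(1)=21; μ^(2)=13; μ^(3)=-27

((0, 2, 0); (3, 0, 0); (0, 0, 3))


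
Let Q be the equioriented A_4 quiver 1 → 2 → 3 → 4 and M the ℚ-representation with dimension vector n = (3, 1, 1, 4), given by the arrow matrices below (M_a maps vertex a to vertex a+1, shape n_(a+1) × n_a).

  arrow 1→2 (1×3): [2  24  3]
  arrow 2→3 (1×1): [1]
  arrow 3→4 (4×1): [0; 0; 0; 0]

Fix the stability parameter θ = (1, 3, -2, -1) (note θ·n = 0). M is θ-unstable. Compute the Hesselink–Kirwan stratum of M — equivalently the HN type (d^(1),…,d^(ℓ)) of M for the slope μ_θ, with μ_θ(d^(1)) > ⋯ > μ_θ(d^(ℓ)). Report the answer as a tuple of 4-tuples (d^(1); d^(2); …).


Via rank(M_{q-1}∘⋯∘M_p): M ≅ I[1,1]^2, I[1,3], I[4,4]^4.
μ_θ-semistable layers: μ^(1)=1; μ^(2)=2/3; μ^(3)=-1

((2, 0, 0, 0); (1, 1, 1, 0); (0, 0, 0, 4))


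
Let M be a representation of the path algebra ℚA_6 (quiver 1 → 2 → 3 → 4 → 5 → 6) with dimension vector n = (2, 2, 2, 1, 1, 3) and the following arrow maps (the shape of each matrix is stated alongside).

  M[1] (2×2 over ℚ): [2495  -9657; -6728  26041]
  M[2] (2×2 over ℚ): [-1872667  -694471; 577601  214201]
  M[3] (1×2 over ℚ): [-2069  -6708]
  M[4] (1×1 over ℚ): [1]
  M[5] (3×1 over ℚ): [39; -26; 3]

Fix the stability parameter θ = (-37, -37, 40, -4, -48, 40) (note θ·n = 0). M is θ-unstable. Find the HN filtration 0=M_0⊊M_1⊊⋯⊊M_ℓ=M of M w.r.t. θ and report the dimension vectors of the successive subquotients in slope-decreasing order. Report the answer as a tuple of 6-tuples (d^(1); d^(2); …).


Barcode: M ≅ I[1,3], I[1,6], I[6,6]^2. HN layers by μ_θ (3 steps, strictly decreasing):
  μ^(1)=40; μ^(2)=-4; μ^(3)=-37

((0, 0, 1, 0, 0, 3); (0, 0, 1, 1, 1, 0); (2, 2, 0, 0, 0, 0))


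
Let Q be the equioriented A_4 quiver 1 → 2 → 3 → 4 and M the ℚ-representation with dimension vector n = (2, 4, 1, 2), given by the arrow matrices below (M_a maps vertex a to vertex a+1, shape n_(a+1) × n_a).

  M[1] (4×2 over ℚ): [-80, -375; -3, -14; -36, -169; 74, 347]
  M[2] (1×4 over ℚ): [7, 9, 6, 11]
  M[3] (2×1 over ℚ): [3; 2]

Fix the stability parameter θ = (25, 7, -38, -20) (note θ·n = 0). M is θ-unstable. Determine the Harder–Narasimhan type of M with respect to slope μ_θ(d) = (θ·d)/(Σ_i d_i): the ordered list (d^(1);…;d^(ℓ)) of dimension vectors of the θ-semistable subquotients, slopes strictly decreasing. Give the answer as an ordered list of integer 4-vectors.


Barcode: M ≅ I[1,2], I[1,4], I[2,2]^2, I[4,4]. HN layers by μ_θ (4 steps, strictly decreasing):
  μ^(1)=16; μ^(2)=7; μ^(3)=-13/2; μ^(4)=-20

((1, 1, 0, 0); (0, 2, 0, 0); (1, 1, 1, 1); (0, 0, 0, 1))


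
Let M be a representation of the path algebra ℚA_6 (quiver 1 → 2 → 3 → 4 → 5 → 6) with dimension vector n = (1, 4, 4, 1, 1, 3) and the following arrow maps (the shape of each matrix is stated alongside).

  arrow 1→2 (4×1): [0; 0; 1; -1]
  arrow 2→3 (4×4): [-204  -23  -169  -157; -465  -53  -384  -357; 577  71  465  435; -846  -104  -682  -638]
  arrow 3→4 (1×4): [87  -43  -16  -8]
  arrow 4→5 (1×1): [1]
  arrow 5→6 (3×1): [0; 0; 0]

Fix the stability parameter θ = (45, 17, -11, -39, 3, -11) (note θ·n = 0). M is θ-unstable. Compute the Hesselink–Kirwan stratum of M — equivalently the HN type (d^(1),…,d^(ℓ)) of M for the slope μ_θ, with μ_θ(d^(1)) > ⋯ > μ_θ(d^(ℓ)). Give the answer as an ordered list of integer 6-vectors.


Via rank(M_{q-1}∘⋯∘M_p): M ≅ I[1,5], I[2,3]^3, I[6,6]^3.
μ_θ-semistable layers: μ^(1)=3; μ^(2)=-11

((1, 4, 4, 1, 1, 0); (0, 0, 0, 0, 0, 3))


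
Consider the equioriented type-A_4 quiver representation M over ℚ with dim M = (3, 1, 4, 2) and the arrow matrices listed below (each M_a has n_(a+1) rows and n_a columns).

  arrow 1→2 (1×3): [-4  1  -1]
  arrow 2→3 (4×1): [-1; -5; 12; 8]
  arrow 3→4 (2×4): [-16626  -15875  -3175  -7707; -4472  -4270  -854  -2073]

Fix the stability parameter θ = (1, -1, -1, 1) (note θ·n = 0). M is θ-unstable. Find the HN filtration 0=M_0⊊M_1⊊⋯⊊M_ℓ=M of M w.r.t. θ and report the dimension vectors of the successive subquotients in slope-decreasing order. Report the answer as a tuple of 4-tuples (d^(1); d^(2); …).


Interval decomposition of M: I[1,1]^2, I[1,4], I[3,3]^2, I[3,4].
HN type (ℓ=3): μ^(1)=1; μ^(2)=-1/3; μ^(3)=-1

((2, 0, 0, 2); (1, 1, 1, 0); (0, 0, 3, 0))


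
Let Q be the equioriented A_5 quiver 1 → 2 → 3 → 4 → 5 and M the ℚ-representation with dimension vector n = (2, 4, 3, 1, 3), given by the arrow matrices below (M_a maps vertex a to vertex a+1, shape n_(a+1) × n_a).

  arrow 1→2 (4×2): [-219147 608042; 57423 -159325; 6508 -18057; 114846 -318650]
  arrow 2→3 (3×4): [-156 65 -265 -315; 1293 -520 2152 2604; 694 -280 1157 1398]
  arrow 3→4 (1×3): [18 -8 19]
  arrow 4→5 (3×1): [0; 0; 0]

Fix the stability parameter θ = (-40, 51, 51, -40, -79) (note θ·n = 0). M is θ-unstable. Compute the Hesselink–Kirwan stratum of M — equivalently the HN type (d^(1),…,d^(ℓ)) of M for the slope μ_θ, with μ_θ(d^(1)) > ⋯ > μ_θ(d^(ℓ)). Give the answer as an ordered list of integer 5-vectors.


Via rank(M_{q-1}∘⋯∘M_p): M ≅ I[1,3], I[1,4], I[2,2], I[2,3], I[5,5]^3.
μ_θ-semistable layers: μ^(1)=51; μ^(2)=62/3; μ^(3)=-40; μ^(4)=-79

((0, 3, 2, 0, 0); (0, 1, 1, 1, 0); (2, 0, 0, 0, 0); (0, 0, 0, 0, 3))


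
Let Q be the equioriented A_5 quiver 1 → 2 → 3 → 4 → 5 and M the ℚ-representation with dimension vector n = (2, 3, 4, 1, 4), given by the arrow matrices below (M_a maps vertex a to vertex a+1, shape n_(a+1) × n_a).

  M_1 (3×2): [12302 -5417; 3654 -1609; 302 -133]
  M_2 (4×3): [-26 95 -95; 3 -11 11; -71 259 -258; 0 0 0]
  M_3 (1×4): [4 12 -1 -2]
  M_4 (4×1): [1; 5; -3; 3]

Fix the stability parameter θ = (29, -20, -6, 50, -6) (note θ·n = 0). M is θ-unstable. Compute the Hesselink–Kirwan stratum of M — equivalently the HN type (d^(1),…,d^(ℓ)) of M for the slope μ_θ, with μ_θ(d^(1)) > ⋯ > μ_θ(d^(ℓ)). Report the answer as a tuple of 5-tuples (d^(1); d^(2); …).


Interval decomposition of M: I[1,3], I[1,5], I[2,3], I[3,3], I[5,5]^3.
HN type (ℓ=4): μ^(1)=22; μ^(2)=1; μ^(3)=-6; μ^(4)=-20

((0, 0, 0, 1, 1); (2, 2, 2, 0, 0); (0, 0, 2, 0, 3); (0, 1, 0, 0, 0))


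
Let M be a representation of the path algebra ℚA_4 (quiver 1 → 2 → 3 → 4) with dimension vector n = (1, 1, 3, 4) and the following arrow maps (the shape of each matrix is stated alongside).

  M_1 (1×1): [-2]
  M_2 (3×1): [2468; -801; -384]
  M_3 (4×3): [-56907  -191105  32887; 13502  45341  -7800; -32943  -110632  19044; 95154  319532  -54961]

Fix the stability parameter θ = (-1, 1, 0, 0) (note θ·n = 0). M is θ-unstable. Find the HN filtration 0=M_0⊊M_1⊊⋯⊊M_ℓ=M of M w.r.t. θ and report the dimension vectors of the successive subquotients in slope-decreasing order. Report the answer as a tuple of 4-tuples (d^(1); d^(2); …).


Via rank(M_{q-1}∘⋯∘M_p): M ≅ I[1,4], I[3,4]^2, I[4,4].
μ_θ-semistable layers: μ^(1)=1/3; μ^(2)=0; μ^(3)=-1

((0, 1, 1, 1); (0, 0, 2, 3); (1, 0, 0, 0))


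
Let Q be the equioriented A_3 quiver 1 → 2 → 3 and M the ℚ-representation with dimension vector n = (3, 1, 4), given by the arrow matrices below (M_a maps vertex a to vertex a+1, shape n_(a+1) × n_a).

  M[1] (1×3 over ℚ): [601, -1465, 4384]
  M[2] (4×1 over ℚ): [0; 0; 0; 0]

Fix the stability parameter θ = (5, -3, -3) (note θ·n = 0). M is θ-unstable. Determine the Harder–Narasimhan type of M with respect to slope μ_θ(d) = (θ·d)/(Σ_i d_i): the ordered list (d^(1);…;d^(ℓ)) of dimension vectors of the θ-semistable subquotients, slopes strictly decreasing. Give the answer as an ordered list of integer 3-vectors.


Barcode: M ≅ I[1,1]^2, I[1,2], I[3,3]^4. HN layers by μ_θ (3 steps, strictly decreasing):
  μ^(1)=5; μ^(2)=1; μ^(3)=-3

((2, 0, 0); (1, 1, 0); (0, 0, 4))


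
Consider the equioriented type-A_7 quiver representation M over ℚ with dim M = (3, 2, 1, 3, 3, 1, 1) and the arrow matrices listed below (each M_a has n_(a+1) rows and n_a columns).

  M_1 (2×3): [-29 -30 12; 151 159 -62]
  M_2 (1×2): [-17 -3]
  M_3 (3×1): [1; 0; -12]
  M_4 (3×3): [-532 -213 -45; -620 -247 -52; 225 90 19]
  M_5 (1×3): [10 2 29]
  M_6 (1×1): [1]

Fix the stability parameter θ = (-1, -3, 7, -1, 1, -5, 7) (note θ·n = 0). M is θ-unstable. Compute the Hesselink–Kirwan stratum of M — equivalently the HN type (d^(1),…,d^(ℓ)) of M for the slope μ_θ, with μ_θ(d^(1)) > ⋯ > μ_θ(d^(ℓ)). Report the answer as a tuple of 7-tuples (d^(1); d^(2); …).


Via rank(M_{q-1}∘⋯∘M_p): M ≅ I[1,1], I[1,2], I[1,7], I[4,5]^2.
μ_θ-semistable layers: μ^(1)=7; μ^(2)=1; μ^(3)=1/2; μ^(4)=-1; μ^(5)=-2

((0, 0, 0, 0, 0, 0, 1); (0, 0, 0, 0, 2, 0, 0); (0, 0, 1, 1, 1, 1, 0); (1, 0, 0, 2, 0, 0, 0); (2, 2, 0, 0, 0, 0, 0))


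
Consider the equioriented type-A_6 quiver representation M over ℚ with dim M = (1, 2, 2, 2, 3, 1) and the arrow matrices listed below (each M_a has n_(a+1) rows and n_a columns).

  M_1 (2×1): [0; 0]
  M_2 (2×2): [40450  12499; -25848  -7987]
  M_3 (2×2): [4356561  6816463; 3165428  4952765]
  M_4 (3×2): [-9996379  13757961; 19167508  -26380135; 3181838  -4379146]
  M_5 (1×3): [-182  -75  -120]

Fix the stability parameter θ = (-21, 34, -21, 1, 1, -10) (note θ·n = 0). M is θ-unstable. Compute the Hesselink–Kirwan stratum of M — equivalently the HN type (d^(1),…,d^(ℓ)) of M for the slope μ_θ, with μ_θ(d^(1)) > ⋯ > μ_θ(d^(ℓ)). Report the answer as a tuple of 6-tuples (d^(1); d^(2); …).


Via rank(M_{q-1}∘⋯∘M_p): M ≅ I[1,1], I[2,5], I[2,6], I[5,5].
μ_θ-semistable layers: μ^(1)=15/4; μ^(2)=1; μ^(3)=-21

((0, 1, 1, 1, 1, 0); (0, 1, 1, 1, 2, 1); (1, 0, 0, 0, 0, 0))


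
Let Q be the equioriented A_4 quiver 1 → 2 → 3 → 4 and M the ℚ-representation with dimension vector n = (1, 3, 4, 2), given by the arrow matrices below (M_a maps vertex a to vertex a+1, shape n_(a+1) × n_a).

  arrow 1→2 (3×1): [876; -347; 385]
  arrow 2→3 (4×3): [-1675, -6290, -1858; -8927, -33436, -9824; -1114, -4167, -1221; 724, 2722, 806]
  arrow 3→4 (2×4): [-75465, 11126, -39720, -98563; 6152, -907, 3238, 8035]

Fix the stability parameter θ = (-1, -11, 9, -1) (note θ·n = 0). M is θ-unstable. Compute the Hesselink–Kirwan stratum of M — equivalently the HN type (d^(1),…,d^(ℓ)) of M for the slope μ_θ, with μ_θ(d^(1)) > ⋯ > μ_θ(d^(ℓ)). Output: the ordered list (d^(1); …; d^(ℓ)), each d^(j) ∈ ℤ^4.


Barcode: M ≅ I[1,2], I[2,4]^2, I[3,3]^2. HN layers by μ_θ (4 steps, strictly decreasing):
  μ^(1)=9; μ^(2)=4; μ^(3)=-6; μ^(4)=-11

((0, 0, 2, 0); (0, 0, 2, 2); (1, 1, 0, 0); (0, 2, 0, 0))


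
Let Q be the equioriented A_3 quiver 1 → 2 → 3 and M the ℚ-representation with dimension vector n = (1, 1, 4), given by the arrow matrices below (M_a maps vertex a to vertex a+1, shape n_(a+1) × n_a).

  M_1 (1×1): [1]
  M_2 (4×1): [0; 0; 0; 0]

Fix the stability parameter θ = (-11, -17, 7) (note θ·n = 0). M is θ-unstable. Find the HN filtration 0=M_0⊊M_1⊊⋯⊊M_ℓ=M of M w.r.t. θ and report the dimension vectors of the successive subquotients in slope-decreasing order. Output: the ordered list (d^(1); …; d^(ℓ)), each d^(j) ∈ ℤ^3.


Via rank(M_{q-1}∘⋯∘M_p): M ≅ I[1,2], I[3,3]^4.
μ_θ-semistable layers: μ^(1)=7; μ^(2)=-14

((0, 0, 4); (1, 1, 0))


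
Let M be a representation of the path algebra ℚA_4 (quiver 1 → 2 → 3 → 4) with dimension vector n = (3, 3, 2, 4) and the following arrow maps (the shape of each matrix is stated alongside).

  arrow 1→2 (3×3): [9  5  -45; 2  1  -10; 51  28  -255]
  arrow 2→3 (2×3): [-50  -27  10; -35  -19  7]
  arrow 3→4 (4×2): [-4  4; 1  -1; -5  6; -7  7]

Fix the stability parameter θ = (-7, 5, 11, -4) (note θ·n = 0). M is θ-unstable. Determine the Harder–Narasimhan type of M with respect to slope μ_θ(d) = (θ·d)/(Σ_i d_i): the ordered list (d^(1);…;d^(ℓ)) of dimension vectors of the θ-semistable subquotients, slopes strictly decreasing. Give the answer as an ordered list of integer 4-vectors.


Via rank(M_{q-1}∘⋯∘M_p): M ≅ I[1,1], I[1,2], I[1,4], I[2,4], I[4,4]^2.
μ_θ-semistable layers: μ^(1)=5; μ^(2)=4; μ^(3)=-4; μ^(4)=-7

((0, 1, 0, 0); (0, 2, 2, 2); (0, 0, 0, 2); (3, 0, 0, 0))


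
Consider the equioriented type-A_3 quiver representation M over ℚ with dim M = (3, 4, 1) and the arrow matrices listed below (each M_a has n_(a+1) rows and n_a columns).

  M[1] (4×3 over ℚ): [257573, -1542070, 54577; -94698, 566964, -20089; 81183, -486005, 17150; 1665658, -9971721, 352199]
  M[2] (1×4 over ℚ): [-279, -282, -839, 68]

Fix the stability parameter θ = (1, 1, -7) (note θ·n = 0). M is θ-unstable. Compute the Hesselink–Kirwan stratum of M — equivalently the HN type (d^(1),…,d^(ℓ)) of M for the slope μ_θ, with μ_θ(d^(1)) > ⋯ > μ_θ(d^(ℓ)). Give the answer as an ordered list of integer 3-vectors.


Interval decomposition of M: I[1,2]^2, I[1,3], I[2,2].
HN type (ℓ=2): μ^(1)=1; μ^(2)=-5/3

((2, 3, 0); (1, 1, 1))


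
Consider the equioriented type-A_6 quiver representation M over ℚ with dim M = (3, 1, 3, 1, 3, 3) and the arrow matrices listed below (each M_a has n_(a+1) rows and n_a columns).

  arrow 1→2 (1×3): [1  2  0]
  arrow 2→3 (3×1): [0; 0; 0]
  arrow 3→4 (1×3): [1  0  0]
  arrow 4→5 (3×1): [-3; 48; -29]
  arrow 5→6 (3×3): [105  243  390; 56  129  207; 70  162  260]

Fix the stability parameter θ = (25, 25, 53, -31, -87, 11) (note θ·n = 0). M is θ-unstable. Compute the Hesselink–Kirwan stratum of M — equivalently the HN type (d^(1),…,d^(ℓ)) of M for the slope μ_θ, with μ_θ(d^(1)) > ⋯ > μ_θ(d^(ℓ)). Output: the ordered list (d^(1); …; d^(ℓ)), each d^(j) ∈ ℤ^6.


Via rank(M_{q-1}∘⋯∘M_p): M ≅ I[1,1]^2, I[1,2], I[3,3]^2, I[3,6], I[5,5], I[5,6], I[6,6].
μ_θ-semistable layers: μ^(1)=53; μ^(2)=25; μ^(3)=11; μ^(4)=-65/3; μ^(5)=-87

((0, 0, 2, 0, 0, 0); (3, 1, 0, 0, 0, 0); (0, 0, 0, 0, 0, 3); (0, 0, 1, 1, 1, 0); (0, 0, 0, 0, 2, 0))


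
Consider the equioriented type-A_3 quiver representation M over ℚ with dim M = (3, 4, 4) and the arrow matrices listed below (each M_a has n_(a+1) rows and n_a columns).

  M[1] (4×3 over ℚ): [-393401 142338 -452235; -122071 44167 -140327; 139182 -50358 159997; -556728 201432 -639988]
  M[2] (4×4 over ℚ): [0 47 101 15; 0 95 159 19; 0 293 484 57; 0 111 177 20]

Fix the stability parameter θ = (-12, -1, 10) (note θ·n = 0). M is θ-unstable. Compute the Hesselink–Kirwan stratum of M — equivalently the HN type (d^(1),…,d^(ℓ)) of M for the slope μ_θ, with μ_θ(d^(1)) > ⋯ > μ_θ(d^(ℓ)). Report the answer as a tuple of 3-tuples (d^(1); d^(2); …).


Barcode: M ≅ I[1,2], I[1,3]^2, I[2,3], I[3,3]. HN layers by μ_θ (3 steps, strictly decreasing):
  μ^(1)=10; μ^(2)=-1; μ^(3)=-12

((0, 0, 4); (0, 4, 0); (3, 0, 0))


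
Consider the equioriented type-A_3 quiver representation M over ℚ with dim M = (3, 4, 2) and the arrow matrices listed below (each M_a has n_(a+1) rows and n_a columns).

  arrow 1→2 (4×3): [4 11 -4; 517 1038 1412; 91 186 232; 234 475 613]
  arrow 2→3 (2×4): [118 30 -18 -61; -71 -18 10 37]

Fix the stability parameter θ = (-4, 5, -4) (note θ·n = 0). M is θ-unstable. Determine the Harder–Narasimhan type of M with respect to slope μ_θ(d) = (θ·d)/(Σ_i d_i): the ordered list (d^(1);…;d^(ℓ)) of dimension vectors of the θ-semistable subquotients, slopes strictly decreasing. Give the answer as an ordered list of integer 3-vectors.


Via rank(M_{q-1}∘⋯∘M_p): M ≅ I[1,2], I[1,3]^2, I[2,2].
μ_θ-semistable layers: μ^(1)=5; μ^(2)=1/2; μ^(3)=-4

((0, 2, 0); (0, 2, 2); (3, 0, 0))


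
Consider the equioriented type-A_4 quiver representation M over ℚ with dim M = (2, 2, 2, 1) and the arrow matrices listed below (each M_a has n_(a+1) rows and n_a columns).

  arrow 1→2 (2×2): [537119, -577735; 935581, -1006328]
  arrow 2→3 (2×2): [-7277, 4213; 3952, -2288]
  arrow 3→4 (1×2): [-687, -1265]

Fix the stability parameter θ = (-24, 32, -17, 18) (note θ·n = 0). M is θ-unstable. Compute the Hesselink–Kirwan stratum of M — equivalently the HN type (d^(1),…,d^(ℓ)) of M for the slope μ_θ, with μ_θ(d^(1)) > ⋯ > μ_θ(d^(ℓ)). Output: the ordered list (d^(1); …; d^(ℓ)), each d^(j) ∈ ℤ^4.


Via rank(M_{q-1}∘⋯∘M_p): M ≅ I[1,2], I[1,4], I[3,3].
μ_θ-semistable layers: μ^(1)=32; μ^(2)=18; μ^(3)=15/2; μ^(4)=-17; μ^(5)=-24

((0, 1, 0, 0); (0, 0, 0, 1); (0, 1, 1, 0); (0, 0, 1, 0); (2, 0, 0, 0))


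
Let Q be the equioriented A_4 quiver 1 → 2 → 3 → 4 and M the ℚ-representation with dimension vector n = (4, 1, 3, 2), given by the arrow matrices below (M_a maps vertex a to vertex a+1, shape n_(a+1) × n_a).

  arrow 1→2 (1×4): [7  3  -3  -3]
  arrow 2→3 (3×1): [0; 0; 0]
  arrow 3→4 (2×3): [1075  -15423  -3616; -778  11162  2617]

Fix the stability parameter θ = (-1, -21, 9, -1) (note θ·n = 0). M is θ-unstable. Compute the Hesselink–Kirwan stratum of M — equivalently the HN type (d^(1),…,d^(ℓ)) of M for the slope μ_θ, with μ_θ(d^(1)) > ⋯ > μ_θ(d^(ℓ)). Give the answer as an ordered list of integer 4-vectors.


Barcode: M ≅ I[1,1]^3, I[1,2], I[3,3], I[3,4]^2. HN layers by μ_θ (4 steps, strictly decreasing):
  μ^(1)=9; μ^(2)=4; μ^(3)=-1; μ^(4)=-11

((0, 0, 1, 0); (0, 0, 2, 2); (3, 0, 0, 0); (1, 1, 0, 0))


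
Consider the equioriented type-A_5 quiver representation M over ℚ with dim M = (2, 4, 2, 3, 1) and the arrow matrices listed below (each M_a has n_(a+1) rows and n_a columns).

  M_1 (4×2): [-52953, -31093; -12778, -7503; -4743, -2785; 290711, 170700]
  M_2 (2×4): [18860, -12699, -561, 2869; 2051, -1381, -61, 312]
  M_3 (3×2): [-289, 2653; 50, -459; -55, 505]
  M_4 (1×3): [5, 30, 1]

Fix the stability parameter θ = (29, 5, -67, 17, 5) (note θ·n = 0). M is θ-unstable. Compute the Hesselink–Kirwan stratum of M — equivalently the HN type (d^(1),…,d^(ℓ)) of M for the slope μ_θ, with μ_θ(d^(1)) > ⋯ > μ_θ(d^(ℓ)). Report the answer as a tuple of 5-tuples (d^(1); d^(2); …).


Barcode: M ≅ I[1,2], I[1,4], I[2,2], I[2,4], I[4,5]. HN layers by μ_θ (5 steps, strictly decreasing):
  μ^(1)=17; μ^(2)=11; μ^(3)=5; μ^(4)=-11; μ^(5)=-31

((1, 1, 0, 2, 0); (0, 0, 0, 1, 1); (0, 1, 0, 0, 0); (1, 1, 1, 0, 0); (0, 1, 1, 0, 0))


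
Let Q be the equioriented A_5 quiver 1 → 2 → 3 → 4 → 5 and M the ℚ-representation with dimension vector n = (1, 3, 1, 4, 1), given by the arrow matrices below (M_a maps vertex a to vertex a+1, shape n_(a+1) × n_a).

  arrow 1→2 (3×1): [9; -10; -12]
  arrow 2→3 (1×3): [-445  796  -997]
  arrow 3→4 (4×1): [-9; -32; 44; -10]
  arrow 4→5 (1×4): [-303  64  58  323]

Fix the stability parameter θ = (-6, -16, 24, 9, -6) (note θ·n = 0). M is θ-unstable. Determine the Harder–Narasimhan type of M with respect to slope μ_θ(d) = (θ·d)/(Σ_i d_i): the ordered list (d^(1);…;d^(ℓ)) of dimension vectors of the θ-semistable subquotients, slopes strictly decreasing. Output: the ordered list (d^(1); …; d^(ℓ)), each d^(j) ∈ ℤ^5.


Barcode: M ≅ I[1,5], I[2,2]^2, I[4,4]^3. HN layers by μ_θ (3 steps, strictly decreasing):
  μ^(1)=9; μ^(2)=-11; μ^(3)=-16

((0, 0, 1, 4, 1); (1, 1, 0, 0, 0); (0, 2, 0, 0, 0))


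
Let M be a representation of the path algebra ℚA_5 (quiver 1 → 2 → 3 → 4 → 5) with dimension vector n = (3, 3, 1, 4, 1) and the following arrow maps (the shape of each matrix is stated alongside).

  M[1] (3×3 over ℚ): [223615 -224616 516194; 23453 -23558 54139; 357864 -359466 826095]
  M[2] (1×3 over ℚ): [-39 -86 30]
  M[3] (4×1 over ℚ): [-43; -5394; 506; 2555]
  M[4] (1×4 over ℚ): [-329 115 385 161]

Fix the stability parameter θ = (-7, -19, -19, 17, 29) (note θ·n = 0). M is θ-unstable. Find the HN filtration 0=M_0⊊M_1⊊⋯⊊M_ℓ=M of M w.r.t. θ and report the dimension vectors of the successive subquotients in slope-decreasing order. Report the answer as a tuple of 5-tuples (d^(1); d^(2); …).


Via rank(M_{q-1}∘⋯∘M_p): M ≅ I[1,1], I[1,2], I[1,5], I[2,2], I[4,4]^3.
μ_θ-semistable layers: μ^(1)=29; μ^(2)=17; μ^(3)=-7; μ^(4)=-13; μ^(5)=-15; μ^(6)=-19

((0, 0, 0, 0, 1); (0, 0, 0, 4, 0); (1, 0, 0, 0, 0); (1, 1, 0, 0, 0); (1, 1, 1, 0, 0); (0, 1, 0, 0, 0))


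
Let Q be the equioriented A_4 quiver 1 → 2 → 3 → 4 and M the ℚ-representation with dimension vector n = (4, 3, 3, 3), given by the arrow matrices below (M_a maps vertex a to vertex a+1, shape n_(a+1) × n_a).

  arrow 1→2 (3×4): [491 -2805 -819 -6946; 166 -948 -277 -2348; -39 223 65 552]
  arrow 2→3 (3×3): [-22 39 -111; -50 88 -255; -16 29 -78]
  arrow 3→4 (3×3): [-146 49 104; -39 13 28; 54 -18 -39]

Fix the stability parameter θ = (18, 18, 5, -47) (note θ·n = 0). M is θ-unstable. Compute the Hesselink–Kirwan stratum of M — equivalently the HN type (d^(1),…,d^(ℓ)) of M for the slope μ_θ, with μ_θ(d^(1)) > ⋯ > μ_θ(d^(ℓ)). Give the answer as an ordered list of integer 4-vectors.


Barcode: M ≅ I[1,1], I[1,2], I[1,4]^2, I[3,4]. HN layers by μ_θ (3 steps, strictly decreasing):
  μ^(1)=18; μ^(2)=-3/2; μ^(3)=-21

((2, 1, 0, 0); (2, 2, 2, 2); (0, 0, 1, 1))


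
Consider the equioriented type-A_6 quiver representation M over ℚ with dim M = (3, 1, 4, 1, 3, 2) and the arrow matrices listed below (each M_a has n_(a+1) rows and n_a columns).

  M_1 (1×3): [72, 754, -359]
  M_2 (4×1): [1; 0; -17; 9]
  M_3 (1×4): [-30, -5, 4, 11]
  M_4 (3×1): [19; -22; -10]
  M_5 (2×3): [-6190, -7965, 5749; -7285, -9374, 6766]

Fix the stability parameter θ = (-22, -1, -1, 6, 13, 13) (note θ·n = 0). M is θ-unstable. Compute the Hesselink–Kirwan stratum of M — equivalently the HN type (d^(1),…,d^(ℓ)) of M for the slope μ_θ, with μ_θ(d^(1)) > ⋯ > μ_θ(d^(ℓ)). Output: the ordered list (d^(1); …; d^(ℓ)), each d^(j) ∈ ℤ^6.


Barcode: M ≅ I[1,1]^2, I[1,6], I[3,3]^3, I[5,5], I[5,6]. HN layers by μ_θ (4 steps, strictly decreasing):
  μ^(1)=13; μ^(2)=6; μ^(3)=-1; μ^(4)=-22

((0, 0, 0, 0, 3, 2); (0, 0, 0, 1, 0, 0); (0, 1, 4, 0, 0, 0); (3, 0, 0, 0, 0, 0))


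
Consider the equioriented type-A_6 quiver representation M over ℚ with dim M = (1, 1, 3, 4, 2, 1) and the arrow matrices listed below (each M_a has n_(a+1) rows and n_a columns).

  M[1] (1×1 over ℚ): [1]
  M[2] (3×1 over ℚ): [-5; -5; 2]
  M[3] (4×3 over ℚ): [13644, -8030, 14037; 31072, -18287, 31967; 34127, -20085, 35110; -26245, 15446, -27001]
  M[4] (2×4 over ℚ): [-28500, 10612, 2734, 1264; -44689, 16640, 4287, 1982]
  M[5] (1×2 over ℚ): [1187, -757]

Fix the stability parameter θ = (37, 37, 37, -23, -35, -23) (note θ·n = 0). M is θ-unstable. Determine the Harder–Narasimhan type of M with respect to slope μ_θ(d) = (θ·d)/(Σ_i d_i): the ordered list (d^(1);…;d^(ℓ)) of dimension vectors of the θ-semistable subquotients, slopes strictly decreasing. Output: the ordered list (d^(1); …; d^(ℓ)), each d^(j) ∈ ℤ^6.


Via rank(M_{q-1}∘⋯∘M_p): M ≅ I[1,4], I[3,5], I[3,6], I[4,4].
μ_θ-semistable layers: μ^(1)=22; μ^(2)=-7; μ^(3)=-11; μ^(4)=-23

((1, 1, 1, 1, 0, 0); (0, 0, 1, 1, 1, 0); (0, 0, 1, 1, 1, 1); (0, 0, 0, 1, 0, 0))


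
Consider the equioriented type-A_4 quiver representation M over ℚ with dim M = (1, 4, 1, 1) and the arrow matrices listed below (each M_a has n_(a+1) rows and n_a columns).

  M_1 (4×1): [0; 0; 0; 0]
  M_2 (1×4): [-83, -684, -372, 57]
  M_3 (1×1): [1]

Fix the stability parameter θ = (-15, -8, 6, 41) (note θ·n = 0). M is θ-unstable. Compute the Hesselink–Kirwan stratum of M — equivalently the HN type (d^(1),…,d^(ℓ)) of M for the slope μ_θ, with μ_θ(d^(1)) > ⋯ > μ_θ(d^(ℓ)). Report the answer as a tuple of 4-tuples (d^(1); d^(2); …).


Barcode: M ≅ I[1,1], I[2,2]^3, I[2,4]. HN layers by μ_θ (4 steps, strictly decreasing):
  μ^(1)=41; μ^(2)=6; μ^(3)=-8; μ^(4)=-15

((0, 0, 0, 1); (0, 0, 1, 0); (0, 4, 0, 0); (1, 0, 0, 0))


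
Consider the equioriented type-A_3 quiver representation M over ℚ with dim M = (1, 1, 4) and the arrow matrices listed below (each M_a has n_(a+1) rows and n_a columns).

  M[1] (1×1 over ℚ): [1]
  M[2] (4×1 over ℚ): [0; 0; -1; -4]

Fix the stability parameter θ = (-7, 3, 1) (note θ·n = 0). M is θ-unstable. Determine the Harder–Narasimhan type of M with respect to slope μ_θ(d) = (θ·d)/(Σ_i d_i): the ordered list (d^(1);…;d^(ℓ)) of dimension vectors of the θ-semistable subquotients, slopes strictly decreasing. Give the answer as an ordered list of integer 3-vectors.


Barcode: M ≅ I[1,3], I[3,3]^3. HN layers by μ_θ (3 steps, strictly decreasing):
  μ^(1)=2; μ^(2)=1; μ^(3)=-7

((0, 1, 1); (0, 0, 3); (1, 0, 0))


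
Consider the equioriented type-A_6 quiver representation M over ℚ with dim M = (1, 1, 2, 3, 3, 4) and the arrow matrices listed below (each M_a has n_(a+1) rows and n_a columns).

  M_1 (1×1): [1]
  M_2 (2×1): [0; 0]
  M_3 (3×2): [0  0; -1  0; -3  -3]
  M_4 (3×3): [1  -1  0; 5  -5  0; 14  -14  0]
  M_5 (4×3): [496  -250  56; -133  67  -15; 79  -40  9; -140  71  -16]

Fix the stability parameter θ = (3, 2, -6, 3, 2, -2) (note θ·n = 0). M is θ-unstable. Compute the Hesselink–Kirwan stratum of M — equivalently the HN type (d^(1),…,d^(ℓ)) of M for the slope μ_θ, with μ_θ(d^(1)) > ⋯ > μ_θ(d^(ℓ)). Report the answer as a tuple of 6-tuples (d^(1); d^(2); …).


Via rank(M_{q-1}∘⋯∘M_p): M ≅ I[1,2], I[3,4], I[3,6], I[4,4], I[5,5], I[5,6], I[6,6]^2.
μ_θ-semistable layers: μ^(1)=3; μ^(2)=5/2; μ^(3)=2; μ^(4)=1; μ^(5)=0; μ^(6)=-2; μ^(7)=-6

((0, 0, 0, 2, 0, 0); (1, 1, 0, 0, 0, 0); (0, 0, 0, 0, 1, 0); (0, 0, 0, 1, 1, 1); (0, 0, 0, 0, 1, 1); (0, 0, 0, 0, 0, 2); (0, 0, 2, 0, 0, 0))


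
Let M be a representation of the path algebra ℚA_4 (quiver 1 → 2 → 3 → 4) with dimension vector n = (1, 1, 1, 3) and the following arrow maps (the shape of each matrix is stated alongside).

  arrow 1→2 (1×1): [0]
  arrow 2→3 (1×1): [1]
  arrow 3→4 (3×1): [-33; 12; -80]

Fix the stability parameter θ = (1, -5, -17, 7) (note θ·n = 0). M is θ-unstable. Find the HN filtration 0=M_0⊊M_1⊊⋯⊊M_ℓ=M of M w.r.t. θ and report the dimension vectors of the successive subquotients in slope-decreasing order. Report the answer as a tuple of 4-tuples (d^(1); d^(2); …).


Barcode: M ≅ I[1,1], I[2,4], I[4,4]^2. HN layers by μ_θ (3 steps, strictly decreasing):
  μ^(1)=7; μ^(2)=1; μ^(3)=-11

((0, 0, 0, 3); (1, 0, 0, 0); (0, 1, 1, 0))


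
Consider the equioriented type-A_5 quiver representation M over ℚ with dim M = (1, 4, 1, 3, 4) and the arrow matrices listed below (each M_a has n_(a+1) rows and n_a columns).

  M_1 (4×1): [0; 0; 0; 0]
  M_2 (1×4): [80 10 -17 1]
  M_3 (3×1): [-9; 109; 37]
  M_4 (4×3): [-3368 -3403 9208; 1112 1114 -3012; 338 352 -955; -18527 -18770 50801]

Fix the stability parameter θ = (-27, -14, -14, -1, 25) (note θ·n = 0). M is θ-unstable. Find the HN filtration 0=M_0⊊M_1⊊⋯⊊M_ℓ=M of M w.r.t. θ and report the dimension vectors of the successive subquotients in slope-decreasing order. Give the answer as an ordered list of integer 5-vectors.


Via rank(M_{q-1}∘⋯∘M_p): M ≅ I[1,1], I[2,2]^3, I[2,5], I[4,5]^2, I[5,5].
μ_θ-semistable layers: μ^(1)=25; μ^(2)=-1; μ^(3)=-14; μ^(4)=-27

((0, 0, 0, 0, 4); (0, 0, 0, 3, 0); (0, 4, 1, 0, 0); (1, 0, 0, 0, 0))


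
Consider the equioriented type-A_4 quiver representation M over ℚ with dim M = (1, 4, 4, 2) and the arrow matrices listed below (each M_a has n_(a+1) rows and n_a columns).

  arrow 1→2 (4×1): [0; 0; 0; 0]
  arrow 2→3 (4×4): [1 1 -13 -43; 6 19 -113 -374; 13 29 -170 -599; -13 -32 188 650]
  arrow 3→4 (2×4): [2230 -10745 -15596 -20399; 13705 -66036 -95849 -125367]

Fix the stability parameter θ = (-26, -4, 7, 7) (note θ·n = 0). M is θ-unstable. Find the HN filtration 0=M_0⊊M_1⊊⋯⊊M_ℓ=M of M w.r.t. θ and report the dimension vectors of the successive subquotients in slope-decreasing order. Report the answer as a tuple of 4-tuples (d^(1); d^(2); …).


Interval decomposition of M: I[1,1], I[2,3]^2, I[2,4]^2.
HN type (ℓ=3): μ^(1)=7; μ^(2)=-4; μ^(3)=-26

((0, 0, 4, 2); (0, 4, 0, 0); (1, 0, 0, 0))


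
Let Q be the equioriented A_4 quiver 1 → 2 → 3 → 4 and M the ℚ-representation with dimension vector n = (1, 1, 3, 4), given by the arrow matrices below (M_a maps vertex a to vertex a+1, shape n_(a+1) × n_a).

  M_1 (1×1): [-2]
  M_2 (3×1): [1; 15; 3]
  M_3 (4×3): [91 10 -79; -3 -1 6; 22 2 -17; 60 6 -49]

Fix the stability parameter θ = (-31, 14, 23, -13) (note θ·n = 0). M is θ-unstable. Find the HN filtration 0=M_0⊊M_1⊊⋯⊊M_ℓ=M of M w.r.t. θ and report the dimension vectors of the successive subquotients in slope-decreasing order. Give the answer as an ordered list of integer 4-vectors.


Via rank(M_{q-1}∘⋯∘M_p): M ≅ I[1,4], I[3,4]^2, I[4,4].
μ_θ-semistable layers: μ^(1)=8; μ^(2)=5; μ^(3)=-13; μ^(4)=-31

((0, 1, 1, 1); (0, 0, 2, 2); (0, 0, 0, 1); (1, 0, 0, 0))


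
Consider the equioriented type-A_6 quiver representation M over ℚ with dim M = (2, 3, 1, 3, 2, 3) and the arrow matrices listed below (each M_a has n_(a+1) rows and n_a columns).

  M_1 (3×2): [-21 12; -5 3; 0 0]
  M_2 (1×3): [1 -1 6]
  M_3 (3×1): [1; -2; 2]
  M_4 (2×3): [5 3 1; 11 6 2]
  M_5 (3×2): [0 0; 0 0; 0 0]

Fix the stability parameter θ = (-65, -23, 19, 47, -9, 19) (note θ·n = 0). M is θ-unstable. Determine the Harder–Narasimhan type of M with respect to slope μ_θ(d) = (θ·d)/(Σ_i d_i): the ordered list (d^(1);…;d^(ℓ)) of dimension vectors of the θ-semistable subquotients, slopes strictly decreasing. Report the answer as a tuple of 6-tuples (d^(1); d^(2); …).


Barcode: M ≅ I[1,2], I[1,5], I[2,2], I[4,4], I[4,5], I[6,6]^3. HN layers by μ_θ (4 steps, strictly decreasing):
  μ^(1)=47; μ^(2)=19; μ^(3)=-23; μ^(4)=-65

((0, 0, 0, 1, 0, 0); (0, 0, 1, 2, 2, 3); (0, 3, 0, 0, 0, 0); (2, 0, 0, 0, 0, 0))


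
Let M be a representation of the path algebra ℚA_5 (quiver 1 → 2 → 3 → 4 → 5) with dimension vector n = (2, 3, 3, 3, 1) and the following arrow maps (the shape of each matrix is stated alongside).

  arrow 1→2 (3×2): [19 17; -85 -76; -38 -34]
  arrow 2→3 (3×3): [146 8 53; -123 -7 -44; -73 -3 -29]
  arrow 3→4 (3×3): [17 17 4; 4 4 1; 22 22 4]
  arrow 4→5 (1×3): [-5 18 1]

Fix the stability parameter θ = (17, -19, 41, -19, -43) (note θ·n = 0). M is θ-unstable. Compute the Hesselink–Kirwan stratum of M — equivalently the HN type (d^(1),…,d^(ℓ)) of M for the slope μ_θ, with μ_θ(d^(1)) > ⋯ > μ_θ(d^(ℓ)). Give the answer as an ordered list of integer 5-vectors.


Barcode: M ≅ I[1,2], I[1,5], I[2,4], I[3,3], I[4,4]. HN layers by μ_θ (5 steps, strictly decreasing):
  μ^(1)=41; μ^(2)=11; μ^(3)=-1; μ^(4)=-23/5; μ^(5)=-19

((0, 0, 1, 0, 0); (0, 0, 1, 1, 0); (1, 1, 0, 0, 0); (1, 1, 1, 1, 1); (0, 1, 0, 1, 0))


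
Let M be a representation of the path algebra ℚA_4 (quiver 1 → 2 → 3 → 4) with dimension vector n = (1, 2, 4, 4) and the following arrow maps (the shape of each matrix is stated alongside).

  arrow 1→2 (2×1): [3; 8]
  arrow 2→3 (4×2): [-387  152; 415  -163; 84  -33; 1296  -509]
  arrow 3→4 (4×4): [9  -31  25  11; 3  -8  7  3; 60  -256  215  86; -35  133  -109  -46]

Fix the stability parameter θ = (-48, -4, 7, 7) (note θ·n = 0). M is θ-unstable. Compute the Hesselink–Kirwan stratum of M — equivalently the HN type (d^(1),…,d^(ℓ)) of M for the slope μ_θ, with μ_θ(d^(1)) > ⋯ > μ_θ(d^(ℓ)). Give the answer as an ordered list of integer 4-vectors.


Interval decomposition of M: I[1,4], I[2,4], I[3,4]^2.
HN type (ℓ=3): μ^(1)=7; μ^(2)=-4; μ^(3)=-48

((0, 0, 4, 4); (0, 2, 0, 0); (1, 0, 0, 0))


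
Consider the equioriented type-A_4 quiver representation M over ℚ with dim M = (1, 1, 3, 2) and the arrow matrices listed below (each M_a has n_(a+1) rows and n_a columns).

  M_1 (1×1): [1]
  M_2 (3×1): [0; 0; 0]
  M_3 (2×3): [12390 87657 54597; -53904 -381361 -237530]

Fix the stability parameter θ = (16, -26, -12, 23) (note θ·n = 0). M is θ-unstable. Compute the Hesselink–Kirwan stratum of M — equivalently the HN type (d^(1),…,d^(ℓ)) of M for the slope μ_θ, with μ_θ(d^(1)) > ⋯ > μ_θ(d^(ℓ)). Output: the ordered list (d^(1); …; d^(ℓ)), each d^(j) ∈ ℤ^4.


Barcode: M ≅ I[1,2], I[3,3], I[3,4]^2. HN layers by μ_θ (3 steps, strictly decreasing):
  μ^(1)=23; μ^(2)=-5; μ^(3)=-12

((0, 0, 0, 2); (1, 1, 0, 0); (0, 0, 3, 0))


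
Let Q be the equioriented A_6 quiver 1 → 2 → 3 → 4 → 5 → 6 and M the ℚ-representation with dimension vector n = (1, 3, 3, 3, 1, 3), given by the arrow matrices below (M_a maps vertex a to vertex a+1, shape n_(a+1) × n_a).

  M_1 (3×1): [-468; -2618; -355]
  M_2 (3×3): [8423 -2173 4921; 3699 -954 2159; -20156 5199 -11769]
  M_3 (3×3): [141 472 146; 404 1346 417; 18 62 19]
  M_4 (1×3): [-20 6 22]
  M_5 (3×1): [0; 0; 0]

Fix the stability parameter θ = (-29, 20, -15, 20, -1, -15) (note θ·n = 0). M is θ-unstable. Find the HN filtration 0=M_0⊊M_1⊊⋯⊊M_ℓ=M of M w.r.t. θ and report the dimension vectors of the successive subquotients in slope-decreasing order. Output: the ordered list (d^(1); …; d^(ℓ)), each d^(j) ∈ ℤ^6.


Via rank(M_{q-1}∘⋯∘M_p): M ≅ I[1,4], I[2,3], I[2,4], I[4,5], I[6,6]^3.
μ_θ-semistable layers: μ^(1)=20; μ^(2)=19/2; μ^(3)=5/2; μ^(4)=-15; μ^(5)=-29

((0, 0, 0, 2, 0, 0); (0, 0, 0, 1, 1, 0); (0, 3, 3, 0, 0, 0); (0, 0, 0, 0, 0, 3); (1, 0, 0, 0, 0, 0))


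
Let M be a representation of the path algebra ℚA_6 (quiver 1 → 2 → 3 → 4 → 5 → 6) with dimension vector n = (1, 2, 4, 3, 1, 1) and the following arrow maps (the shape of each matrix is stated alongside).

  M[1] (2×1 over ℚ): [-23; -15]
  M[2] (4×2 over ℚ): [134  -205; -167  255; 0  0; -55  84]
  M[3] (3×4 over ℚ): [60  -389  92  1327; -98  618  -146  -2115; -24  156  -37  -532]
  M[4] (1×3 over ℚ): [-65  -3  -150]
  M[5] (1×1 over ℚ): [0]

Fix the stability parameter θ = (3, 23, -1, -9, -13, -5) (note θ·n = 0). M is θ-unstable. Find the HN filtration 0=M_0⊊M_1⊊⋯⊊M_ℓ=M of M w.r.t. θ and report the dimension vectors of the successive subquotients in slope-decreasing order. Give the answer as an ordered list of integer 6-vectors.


Barcode: M ≅ I[1,5], I[2,4], I[3,3], I[3,4], I[6,6]. HN layers by μ_θ (4 steps, strictly decreasing):
  μ^(1)=13/3; μ^(2)=3/5; μ^(3)=-1; μ^(4)=-5

((0, 1, 1, 1, 0, 0); (1, 1, 1, 1, 1, 0); (0, 0, 1, 0, 0, 0); (0, 0, 1, 1, 0, 1))
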